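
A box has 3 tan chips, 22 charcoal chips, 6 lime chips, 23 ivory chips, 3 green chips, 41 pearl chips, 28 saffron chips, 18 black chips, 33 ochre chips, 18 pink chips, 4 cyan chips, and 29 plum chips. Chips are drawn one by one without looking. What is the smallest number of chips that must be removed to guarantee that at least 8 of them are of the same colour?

By pigeonhole, the 12 colours are the holes; the chips drawn are the pigeons.
To avoid 8 of any one colour, the worst case takes at most 7 of each colour, or every chip of a colour that has fewer than 7.
That gives 3 + 7 + 6 + 7 + 3 + 7 + 7 + 7 + 7 + 7 + 4 + 7 = 72 chips with no colour reaching 8.
The next chip forces some colour to 8, so 72 + 1 = 73.

73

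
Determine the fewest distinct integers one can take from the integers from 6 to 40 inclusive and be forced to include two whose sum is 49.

Two chosen integers sum to 49 exactly when both halves of some pair {x, 49−x} with 9 ≤ x ≤ 49−x ≤ 40 are chosen — 16 such pairs.
The remaining 3 elements (those with no distinct partner in range) can never complete a 49-sum, so the worst case takes all of them and one from each pair: 3 + 16 = 19.
The 20th integer has to be the second member of some pair, so 19 + 1 = 20.

20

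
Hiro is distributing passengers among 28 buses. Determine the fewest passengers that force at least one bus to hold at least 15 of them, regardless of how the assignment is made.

With 392 passengers one could put exactly 14 in each of the 28 buses, and no bus would reach 15.
By the pigeonhole principle, one more passenger must land in a bus that already has 14, giving it 15.
So 28 × 14 + 1 = 393 passengers are required.

393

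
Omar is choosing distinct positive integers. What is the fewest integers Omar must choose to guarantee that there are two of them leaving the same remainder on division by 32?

33

Pigeonhole: the 32 residue classes mod 32 are the pigeonholes.
With 32 integers one could put 1 in each residue class and have no class reach 2.
The 33rd integer pushes some class to 2, so 32·1 + 1 = 33.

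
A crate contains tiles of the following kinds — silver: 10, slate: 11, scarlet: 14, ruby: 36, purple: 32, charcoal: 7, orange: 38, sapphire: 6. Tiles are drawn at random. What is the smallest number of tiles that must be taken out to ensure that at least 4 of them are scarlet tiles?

144

In the worst case for collecting scarlet tiles, every non-scarlet tile comes out first.
There are 10 + 11 + 36 + 32 + 7 + 38 + 6 = 140 non-scarlet tiles altogether.
After those, each further tile must be scarlet, so 140 + 4 = 144 draws guarantee 4 scarlet tiles.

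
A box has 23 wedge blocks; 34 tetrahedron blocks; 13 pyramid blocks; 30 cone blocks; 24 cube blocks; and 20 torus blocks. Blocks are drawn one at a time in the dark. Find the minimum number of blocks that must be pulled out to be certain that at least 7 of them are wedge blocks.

In the worst case for collecting wedge blocks, every non-wedge block comes out first.
There are 34 + 13 + 30 + 24 + 20 = 121 non-wedge blocks altogether.
After those, each further block must be wedge, so 121 + 7 = 128 draws guarantee 7 wedge blocks.

128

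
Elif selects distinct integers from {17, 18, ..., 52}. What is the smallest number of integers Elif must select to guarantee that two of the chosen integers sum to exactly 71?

Two chosen integers sum to 71 exactly when both halves of some pair {x, 71−x} with 19 ≤ x ≤ 71−x ≤ 52 are chosen — 17 such pairs.
The remaining 2 elements (those with no distinct partner in range) can never complete a 71-sum, so the worst case takes all of them and one from each pair: 2 + 17 = 19.
By pigeonhole, the 20th integer has to be the second member of some pair, so 19 + 1 = 20.

20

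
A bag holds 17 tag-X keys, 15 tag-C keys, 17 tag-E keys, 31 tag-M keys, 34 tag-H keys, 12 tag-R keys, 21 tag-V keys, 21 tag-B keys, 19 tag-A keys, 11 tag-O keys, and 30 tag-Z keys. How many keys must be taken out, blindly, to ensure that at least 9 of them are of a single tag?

89

The 11 tags are the holes; the keys drawn are the pigeons.
To avoid 9 of any one tag, the worst case takes at most 8 of each tag.
That gives 8 + 8 + 8 + 8 + 8 + 8 + 8 + 8 + 8 + 8 + 8 = 88 keys with no tag reaching 9.
The next key forces some tag to 9, so 88 + 1 = 89.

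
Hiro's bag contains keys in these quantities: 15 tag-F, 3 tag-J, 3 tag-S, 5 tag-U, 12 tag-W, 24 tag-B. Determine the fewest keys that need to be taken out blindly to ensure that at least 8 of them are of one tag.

33

Put each drawn key into a box by tag. The largest draw with every box below 8 takes min(count, 7) from each tag; tags with fewer than 7 contribute all they have.
Σ min(cᵢ, 7) = 7 + 3 + 3 + 5 + 7 + 7 = 32.
Draw number 32 + 1 = 33 must push one box to 8.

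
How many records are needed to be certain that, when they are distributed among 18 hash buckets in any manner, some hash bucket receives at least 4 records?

55

With 54 records one could put exactly 3 in each of the 18 hash buckets, and no hash bucket would reach 4.
One more record must land in a hash bucket that already has 3, giving it 4.
So 18 × 3 + 1 = 55 records are required.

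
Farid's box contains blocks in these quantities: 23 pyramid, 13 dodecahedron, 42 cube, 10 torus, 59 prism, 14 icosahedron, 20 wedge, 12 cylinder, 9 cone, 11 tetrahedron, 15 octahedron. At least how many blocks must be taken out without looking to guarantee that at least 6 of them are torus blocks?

224

In the worst case for collecting torus blocks, every non-torus block comes out first.
There are 23 + 13 + 42 + 59 + 14 + 20 + 12 + 9 + 11 + 15 = 218 non-torus blocks altogether.
After those, each further block must be torus, so 218 + 6 = 224 draws guarantee 6 torus blocks.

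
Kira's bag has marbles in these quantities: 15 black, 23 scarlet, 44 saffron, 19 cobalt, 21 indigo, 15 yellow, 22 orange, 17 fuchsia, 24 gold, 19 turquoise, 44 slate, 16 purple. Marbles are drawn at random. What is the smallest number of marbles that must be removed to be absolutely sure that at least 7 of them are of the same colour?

73

An adversary could hand out at most 6 marbles per colour: 6 + 6 + 6 + 6 + 6 + 6 + 6 + 6 + 6 + 6 + 6 + 6 = 72 marbles and still no colour has 7.
One more marble lands in a colour already at 6, so 73 draws are enough and 72 are not.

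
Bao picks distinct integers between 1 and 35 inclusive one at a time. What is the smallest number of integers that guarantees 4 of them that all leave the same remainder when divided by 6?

Pigeonhole: the 6 residue classes mod 6 are the pigeonholes.
With 18 integers one could put 3 in each residue class and have no class reach 4.
The 19th integer pushes some class to 4, so 6·3 + 1 = 19.

19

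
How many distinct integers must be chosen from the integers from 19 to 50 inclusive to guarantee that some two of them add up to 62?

21

Group the elements by complementary pair {x, 62−x}: {19,43}, {20,42}, {21,41}, …, giving 12 two-element pairs, the single value 31 (it cannot pair with itself since the integers are distinct), and 7 integers whose partner 62−x falls outside [19,50].
Treating each of those 20 groups as a pigeonhole, one can pick one integer per group — 20 integers — with no two summing to 62.
The 21st integer lands in an occupied pair, forcing a sum of 62.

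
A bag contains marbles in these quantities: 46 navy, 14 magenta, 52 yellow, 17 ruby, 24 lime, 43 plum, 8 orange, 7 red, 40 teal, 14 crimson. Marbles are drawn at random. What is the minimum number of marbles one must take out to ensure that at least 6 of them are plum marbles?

In the worst case for collecting plum marbles, every non-plum marble comes out first.
There are 46 + 14 + 52 + 17 + 24 + 8 + 7 + 40 + 14 = 222 non-plum marbles altogether.
After those, each further marble must be plum, so 222 + 6 = 228 draws guarantee 6 plum marbles.

228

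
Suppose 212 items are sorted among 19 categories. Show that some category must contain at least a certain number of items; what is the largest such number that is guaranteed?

By pigeonhole, the 19 categories are the holes and the 212 items are the pigeons.
If every category held at most 11 items, the total would be at most 19 × 11 = 209, which is less than 212.
So some category holds at least ⌈212/19⌉ = 12 items.

12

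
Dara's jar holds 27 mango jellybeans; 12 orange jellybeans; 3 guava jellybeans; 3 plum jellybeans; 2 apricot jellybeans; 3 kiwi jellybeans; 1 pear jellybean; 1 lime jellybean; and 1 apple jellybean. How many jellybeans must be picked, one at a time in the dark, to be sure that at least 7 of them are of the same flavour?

27

By pigeonhole, put each drawn jellybean into a box by flavour. The largest draw with every box below 7 takes min(count, 6) from each flavour; flavours with fewer than 6 contribute all they have.
Σ min(cᵢ, 6) = 6 + 6 + 3 + 3 + 2 + 3 + 1 + 1 + 1 = 26.
Draw number 26 + 1 = 27 must push one box to 7.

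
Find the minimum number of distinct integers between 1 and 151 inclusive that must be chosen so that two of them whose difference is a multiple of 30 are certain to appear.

Integers whose pairwise differences are multiples of 30 are exactly those sharing a remainder mod 30. The 30 residue classes mod 30 are the pigeonholes.
With 30 integers one could put 1 in each residue class and have no class reach 2.
The 31st integer pushes some class to 2, so 30·1 + 1 = 31.

31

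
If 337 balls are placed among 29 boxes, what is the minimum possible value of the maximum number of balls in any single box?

By the pigeonhole principle, the 29 boxes are the holes and the 337 balls are the pigeons.
If every box held at most 11 balls, the total would be at most 29 × 11 = 319, which is less than 337.
So some box holds at least ⌈337/29⌉ = 12 balls.

12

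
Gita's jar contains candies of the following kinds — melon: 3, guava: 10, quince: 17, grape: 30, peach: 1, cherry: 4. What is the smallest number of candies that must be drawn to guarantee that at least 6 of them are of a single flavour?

24

By the pigeonhole principle, the 6 flavours are the holes; the candies drawn are the pigeons.
To avoid 6 of any one flavour, the worst case takes at most 5 of each flavour, or every candy of a flavour that has fewer than 5.
That gives 3 + 5 + 5 + 5 + 1 + 4 = 23 candies with no flavour reaching 6.
The next candy forces some flavour to 6, so 23 + 1 = 24.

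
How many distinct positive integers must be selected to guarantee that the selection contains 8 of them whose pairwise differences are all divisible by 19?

134

Integers whose pairwise differences are multiples of 19 are exactly those sharing a remainder mod 19. The 19 residue classes mod 19 are the pigeonholes.
With 133 integers one could put 7 in each residue class and have no class reach 8.
The 134th integer pushes some class to 8, so 19·7 + 1 = 134.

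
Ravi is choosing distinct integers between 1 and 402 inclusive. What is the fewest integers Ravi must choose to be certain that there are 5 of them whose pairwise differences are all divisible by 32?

129

Integers whose pairwise differences are multiples of 32 are exactly those sharing a remainder mod 32. The 32 residue classes mod 32 are the pigeonholes.
With 128 integers one could put 4 in each residue class and have no class reach 5.
The 129th integer pushes some class to 5, so 32·4 + 1 = 129.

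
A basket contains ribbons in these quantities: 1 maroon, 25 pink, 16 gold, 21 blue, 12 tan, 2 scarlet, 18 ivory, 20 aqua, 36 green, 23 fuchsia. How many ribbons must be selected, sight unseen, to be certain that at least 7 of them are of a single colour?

52

An adversary could hand out at most 6 ribbons per colour (maroon, scarlet run out sooner): 1 + 6 + 6 + 6 + 6 + 2 + 6 + 6 + 6 + 6 = 51 ribbons and still no colour has 7.
By the pigeonhole principle, one more ribbon lands in a colour already at 6, so 52 draws are enough and 51 are not.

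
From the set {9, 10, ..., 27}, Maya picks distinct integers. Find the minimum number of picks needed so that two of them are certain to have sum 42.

Two chosen integers sum to 42 exactly when both halves of some pair {x, 42−x} with 15 ≤ x ≤ 42−x ≤ 27 are chosen — 6 such pairs.
The remaining 7 elements (those with no distinct partner in range) can never complete a 42-sum, so the worst case takes all of them and one from each pair: 7 + 6 = 13.
The 14th integer has to be the second member of some pair, so 13 + 1 = 14.

14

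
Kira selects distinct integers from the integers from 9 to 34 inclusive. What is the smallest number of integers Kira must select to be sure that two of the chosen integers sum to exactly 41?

A set avoiding the sum 41 can contain at most one of each pair {x, 41−x}, plus the 2 elements whose complement lies outside the range.
The integers 21, …, 34 (14 of them) are such a set: any two sum to at least 21+22 = 43 > 41.
Any 15th integer completes one of the 12 pairs, so 15 choices force a sum of 41.

15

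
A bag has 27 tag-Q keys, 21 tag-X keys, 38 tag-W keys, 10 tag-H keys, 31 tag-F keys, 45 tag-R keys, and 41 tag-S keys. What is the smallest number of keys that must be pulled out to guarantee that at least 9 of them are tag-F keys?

In the worst case for collecting tag-F keys, every non-tag-F key comes out first.
There are 27 + 21 + 38 + 10 + 45 + 41 = 182 non-tag-F keys altogether.
After those, each further key must be tag-F, so 182 + 9 = 191 draws guarantee 9 tag-F keys.

191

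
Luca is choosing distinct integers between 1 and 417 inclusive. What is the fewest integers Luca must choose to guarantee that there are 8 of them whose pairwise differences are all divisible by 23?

162

Integers whose pairwise differences are multiples of 23 are exactly those sharing a remainder mod 23. The 23 residue classes mod 23 are the pigeonholes.
With 161 integers one could put 7 in each residue class and have no class reach 8.
The 162nd integer pushes some class to 8, so 23·7 + 1 = 162.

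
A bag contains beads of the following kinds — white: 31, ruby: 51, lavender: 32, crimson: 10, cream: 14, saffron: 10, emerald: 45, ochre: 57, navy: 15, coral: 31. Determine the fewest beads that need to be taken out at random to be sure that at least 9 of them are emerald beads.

260

In the worst case for collecting emerald beads, every non-emerald bead comes out first.
There are 31 + 51 + 32 + 10 + 14 + 10 + 57 + 15 + 31 = 251 non-emerald beads altogether.
After those, each further bead must be emerald, so 251 + 9 = 260 draws guarantee 9 emerald beads.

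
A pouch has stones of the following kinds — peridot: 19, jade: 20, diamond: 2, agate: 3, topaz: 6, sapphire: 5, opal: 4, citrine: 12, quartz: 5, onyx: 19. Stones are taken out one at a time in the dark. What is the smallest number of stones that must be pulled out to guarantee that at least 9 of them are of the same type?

58

The 10 types are the holes; the stones drawn are the pigeons.
To avoid 9 of any one type, the worst case takes at most 8 of each type, or every stone of a type that has fewer than 8.
That gives 8 + 8 + 2 + 3 + 6 + 5 + 4 + 8 + 5 + 8 = 57 stones with no type reaching 9.
The next stone forces some type to 9, so 57 + 1 = 58.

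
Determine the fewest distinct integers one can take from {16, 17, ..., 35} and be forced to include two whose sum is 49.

12

Group the elements by complementary pair {x, 49−x}: {16,33}, {17,32}, {18,31}, …, giving 9 two-element pairs and 2 integers whose partner 49−x falls outside [16,35].
Pigeonhole: treating each of those 11 groups as a pigeonhole, one can pick one integer per group — 11 integers — with no two summing to 49.
The 12th integer lands in an occupied pair, forcing a sum of 49.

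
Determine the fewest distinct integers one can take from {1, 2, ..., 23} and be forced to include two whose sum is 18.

Group the elements by complementary pair {x, 18−x}: {1,17}, {2,16}, {3,15}, …, giving 8 two-element pairs; the single value 9 (it cannot pair with itself since the integers are distinct); and 6 integers whose partner 18−x falls outside [1,23].
Pigeonhole: treating each of those 15 groups as a pigeonhole, one can pick one integer per group — 15 integers — with no two summing to 18.
The 16th integer lands in an occupied pair, forcing a sum of 18.

16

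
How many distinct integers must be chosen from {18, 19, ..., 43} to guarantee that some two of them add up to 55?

17

Group the elements by complementary pair {x, 55−x}: {18,37}, {19,36}, {20,35}, …, giving 10 two-element pairs and 6 integers whose partner 55−x falls outside [18,43].
By the pigeonhole principle, treating each of those 16 groups as a pigeonhole, one can pick one integer per group — 16 integers — with no two summing to 55.
The 17th integer lands in an occupied pair, forcing a sum of 55.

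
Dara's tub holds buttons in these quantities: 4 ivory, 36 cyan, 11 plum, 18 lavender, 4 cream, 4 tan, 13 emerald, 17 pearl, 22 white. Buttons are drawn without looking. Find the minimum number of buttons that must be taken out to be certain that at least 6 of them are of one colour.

43

By pigeonhole, the 9 colours are the holes; the buttons drawn are the pigeons.
To avoid 6 of any one colour, the worst case takes at most 5 of each colour, or every button of a colour that has fewer than 5.
That gives 4 + 5 + 5 + 5 + 4 + 4 + 5 + 5 + 5 = 42 buttons with no colour reaching 6.
The next button forces some colour to 6, so 42 + 1 = 43.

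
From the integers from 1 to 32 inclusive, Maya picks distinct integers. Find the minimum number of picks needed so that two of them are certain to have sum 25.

Two chosen integers sum to 25 exactly when both halves of some pair {x, 25−x} with 1 ≤ x ≤ 25−x ≤ 24 are chosen — 12 such pairs.
The remaining 8 elements (those with no distinct partner in range) can never complete a 25-sum, so the worst case takes all of them and one from each pair: 8 + 12 = 20.
By the pigeonhole principle, the 21st integer has to be the second member of some pair, so 20 + 1 = 21.

21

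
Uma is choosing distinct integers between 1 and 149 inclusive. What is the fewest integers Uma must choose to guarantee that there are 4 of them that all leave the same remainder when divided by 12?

By pigeonhole, the 12 residue classes mod 12 are the pigeonholes.
With 36 integers one could put 3 in each residue class and have no class reach 4.
The 37th integer pushes some class to 4, so 12·3 + 1 = 37.

37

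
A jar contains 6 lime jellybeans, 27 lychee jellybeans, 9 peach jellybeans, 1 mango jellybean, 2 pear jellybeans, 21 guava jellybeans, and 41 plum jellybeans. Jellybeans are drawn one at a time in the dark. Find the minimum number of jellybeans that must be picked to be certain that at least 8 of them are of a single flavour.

By the pigeonhole principle, the 7 flavours are the holes; the jellybeans drawn are the pigeons.
To avoid 8 of any one flavour, the worst case takes at most 7 of each flavour, or every jellybean of a flavour that has fewer than 7.
That gives 6 + 7 + 7 + 1 + 2 + 7 + 7 = 37 jellybeans with no flavour reaching 8.
The next jellybean forces some flavour to 8, so 37 + 1 = 38.

38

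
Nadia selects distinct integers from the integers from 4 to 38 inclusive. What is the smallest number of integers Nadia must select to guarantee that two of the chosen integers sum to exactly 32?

24

Group the elements by complementary pair {x, 32−x}: {4,28}, {5,27}, {6,26}, …, giving 12 two-element pairs, the single value 16 (it cannot pair with itself since the integers are distinct), and 10 integers whose partner 32−x falls outside [4,38].
Treating each of those 23 groups as a pigeonhole, one can pick one integer per group — 23 integers — with no two summing to 32.
The 24th integer lands in an occupied pair, forcing a sum of 32.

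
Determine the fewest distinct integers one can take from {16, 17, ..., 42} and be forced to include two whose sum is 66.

A set avoiding the sum 66 can contain at most one of each pair {x, 66−x}, plus the 9 elements whose complement lies outside the range or equal to its own complement.
The integers 16, …, 33 (18 of them) are such a set: any two sum to at least 16+17 = 33 and at most 32+33 = 65 < 66.
By pigeonhole, any 19th integer completes one of the 9 pairs, so 19 choices force a sum of 66.

19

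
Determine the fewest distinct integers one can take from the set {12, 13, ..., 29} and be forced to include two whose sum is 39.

11

A set avoiding the sum 39 can contain at most one of each pair {x, 39−x}, plus the 2 elements whose complement lies outside the range.
The integers 20, …, 29 (10 of them) are such a set: any two sum to at least 20+21 = 41 > 39.
By the pigeonhole principle, any 11th integer completes one of the 8 pairs, so 11 choices force a sum of 39.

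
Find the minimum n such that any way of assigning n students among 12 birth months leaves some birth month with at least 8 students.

85

With 84 students one could put exactly 7 in each of the 12 birth months, and no birth month would reach 8.
By the pigeonhole principle, one more student must land in a birth month that already has 7, giving it 8.
So 12 × 7 + 1 = 85 students are required.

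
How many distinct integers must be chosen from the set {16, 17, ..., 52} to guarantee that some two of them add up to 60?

A set avoiding the sum 60 can contain at most one of each pair {x, 60−x}, plus the 9 elements whose complement lies outside the range or equal to its own complement.
The integers 30, …, 52 (23 of them) are such a set: any two sum to at least 30+31 = 61 > 60.
Pigeonhole: any 24th integer completes one of the 14 pairs, so 24 choices force a sum of 60.

24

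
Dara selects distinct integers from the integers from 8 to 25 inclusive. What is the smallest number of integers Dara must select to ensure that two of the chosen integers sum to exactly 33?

Two chosen integers sum to 33 exactly when both halves of some pair {x, 33−x} with 8 ≤ x ≤ 33−x ≤ 25 are chosen — 9 such pairs.
Every element belongs to one of those pairs, so the worst case picks one from each: 9 integers.
By the pigeonhole principle, the 10th integer has to be the second member of some pair, so 9 + 1 = 10.

10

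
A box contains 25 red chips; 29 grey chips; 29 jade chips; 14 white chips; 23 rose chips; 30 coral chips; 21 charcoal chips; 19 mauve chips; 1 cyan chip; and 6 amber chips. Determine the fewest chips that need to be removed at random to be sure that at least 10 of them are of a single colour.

80

The 10 colours are the holes; the chips drawn are the pigeons.
To avoid 10 of any one colour, the worst case takes at most 9 of each colour, or every chip of a colour that has fewer than 9.
That gives 9 + 9 + 9 + 9 + 9 + 9 + 9 + 9 + 1 + 6 = 79 chips with no colour reaching 10.
The next chip forces some colour to 10, so 79 + 1 = 80.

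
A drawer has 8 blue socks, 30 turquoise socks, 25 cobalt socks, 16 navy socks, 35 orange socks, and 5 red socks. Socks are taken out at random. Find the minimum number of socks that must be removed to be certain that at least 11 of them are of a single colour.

54

Pigeonhole: put each drawn sock into a box by colour. The largest draw with every box below 11 takes min(count, 10) from each colour; colours with fewer than 10 contribute all they have.
Σ min(cᵢ, 10) = 8 + 10 + 10 + 10 + 10 + 5 = 53.
Draw number 53 + 1 = 54 must push one box to 11.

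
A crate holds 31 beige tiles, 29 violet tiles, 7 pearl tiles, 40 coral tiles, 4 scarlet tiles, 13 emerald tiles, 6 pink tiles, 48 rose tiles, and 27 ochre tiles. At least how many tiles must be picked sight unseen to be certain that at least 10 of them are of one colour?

72

By the pigeonhole principle, put each drawn tile into a box by colour. The largest draw with every box below 10 takes min(count, 9) from each colour; colours with fewer than 9 contribute all they have.
Σ min(cᵢ, 9) = 9 + 9 + 7 + 9 + 4 + 9 + 6 + 9 + 9 = 71.
Draw number 71 + 1 = 72 must push one box to 10.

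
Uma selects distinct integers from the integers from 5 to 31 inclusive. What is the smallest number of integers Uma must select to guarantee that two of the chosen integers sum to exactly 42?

18

Two chosen integers sum to 42 exactly when both halves of some pair {x, 42−x} with 11 ≤ x ≤ 42−x ≤ 31 are chosen — 10 such pairs.
The remaining 7 elements (those with no distinct partner in range) can never complete a 42-sum, so the worst case takes all of them and one from each pair: 7 + 10 = 17.
Pigeonhole: the 18th integer has to be the second member of some pair, so 17 + 1 = 18.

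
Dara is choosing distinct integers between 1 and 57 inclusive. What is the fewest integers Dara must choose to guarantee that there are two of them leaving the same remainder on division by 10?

The 10 residue classes mod 10 are the pigeonholes.
With 10 integers one could put 1 in each residue class and have no class reach 2.
The 11th integer pushes some class to 2, so 10·1 + 1 = 11.

11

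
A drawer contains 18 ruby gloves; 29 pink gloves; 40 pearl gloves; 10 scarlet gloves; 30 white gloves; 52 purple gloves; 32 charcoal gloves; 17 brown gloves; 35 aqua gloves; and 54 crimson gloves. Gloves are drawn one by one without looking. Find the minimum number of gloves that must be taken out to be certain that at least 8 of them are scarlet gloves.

In the worst case for collecting scarlet gloves, every non-scarlet glove comes out first.
There are 18 + 29 + 40 + 30 + 52 + 32 + 17 + 35 + 54 = 307 non-scarlet gloves altogether.
After those, each further glove must be scarlet, so 307 + 8 = 315 draws guarantee 8 scarlet gloves.

315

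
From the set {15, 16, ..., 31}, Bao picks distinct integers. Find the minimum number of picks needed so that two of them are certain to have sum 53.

A set avoiding the sum 53 can contain at most one of each pair {x, 53−x}, plus the 7 elements whose complement lies outside the range.
The integers 15, …, 26 (12 of them) are such a set: any two sum to at least 15+16 = 31 and at most 25+26 = 51 < 53.
By pigeonhole, any 13th integer completes one of the 5 pairs, so 13 choices force a sum of 53.

13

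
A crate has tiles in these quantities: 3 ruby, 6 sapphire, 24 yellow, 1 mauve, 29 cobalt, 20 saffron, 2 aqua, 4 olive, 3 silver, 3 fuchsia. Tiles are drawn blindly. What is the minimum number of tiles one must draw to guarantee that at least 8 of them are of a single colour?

44

The 10 colours are the holes; the tiles drawn are the pigeons.
To avoid 8 of any one colour, the worst case takes at most 7 of each colour, or every tile of a colour that has fewer than 7.
That gives 3 + 6 + 7 + 1 + 7 + 7 + 2 + 4 + 3 + 3 = 43 tiles with no colour reaching 8.
The next tile forces some colour to 8, so 43 + 1 = 44.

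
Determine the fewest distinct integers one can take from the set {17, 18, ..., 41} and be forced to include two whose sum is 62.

16

Two chosen integers sum to 62 exactly when both halves of some pair {x, 62−x} with 21 ≤ x ≤ 62−x ≤ 41 are chosen — 10 such pairs.
The remaining 5 elements (those with no distinct partner in range) can never complete a 62-sum, so the worst case takes all of them and one from each pair: 5 + 10 = 15.
The 16th integer has to be the second member of some pair, so 15 + 1 = 16.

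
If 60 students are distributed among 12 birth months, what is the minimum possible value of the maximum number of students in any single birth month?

5

By pigeonhole, the 12 birth months are the holes and the 60 students are the pigeons.
If every birth month held at most 4 students, the total would be at most 12 × 4 = 48, which is less than 60.
So some birth month holds at least ⌈60/12⌉ = 5 students.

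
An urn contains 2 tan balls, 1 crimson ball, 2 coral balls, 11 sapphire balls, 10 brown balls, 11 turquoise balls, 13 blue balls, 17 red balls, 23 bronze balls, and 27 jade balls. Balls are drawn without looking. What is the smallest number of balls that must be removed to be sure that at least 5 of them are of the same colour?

An adversary could hand out at most 4 balls per colour (tan, crimson, coral run out sooner): 2 + 1 + 2 + 4 + 4 + 4 + 4 + 4 + 4 + 4 = 33 balls and still no colour has 5.
One more ball lands in a colour already at 4, so 34 draws are enough and 33 are not.

34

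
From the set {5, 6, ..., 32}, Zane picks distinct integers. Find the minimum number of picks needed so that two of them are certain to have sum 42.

A set avoiding the sum 42 can contain at most one of each pair {x, 42−x}, plus the 6 elements whose complement lies outside the range or equal to its own complement.
The integers 5, …, 21 (17 of them) are such a set: any two sum to at least 5+6 = 11 and at most 20+21 = 41 < 42.
Any 18th integer completes one of the 11 pairs, so 18 choices force a sum of 42.

18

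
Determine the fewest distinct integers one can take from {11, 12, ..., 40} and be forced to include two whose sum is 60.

Two chosen integers sum to 60 exactly when both halves of some pair {x, 60−x} with 20 ≤ x ≤ 60−x ≤ 40 are chosen — 10 such pairs.
The remaining 10 elements (those with no distinct partner in range) can never complete a 60-sum, so the worst case takes all of them and one from each pair: 10 + 10 = 20.
By pigeonhole, the 21st integer has to be the second member of some pair, so 20 + 1 = 21.

21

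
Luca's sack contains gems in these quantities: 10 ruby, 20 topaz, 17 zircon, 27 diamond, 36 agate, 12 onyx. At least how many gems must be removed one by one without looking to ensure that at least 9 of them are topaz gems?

In the worst case for collecting topaz gems, every non-topaz gem comes out first.
There are 10 + 17 + 27 + 36 + 12 = 102 non-topaz gems altogether.
After those, each further gem must be topaz, so 102 + 9 = 111 draws guarantee 9 topaz gems.

111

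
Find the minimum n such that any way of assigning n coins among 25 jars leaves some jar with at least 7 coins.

151

With 150 coins one could put exactly 6 in each of the 25 jars, and no jar would reach 7.
One more coin must land in a jar that already has 6, giving it 7.
So 25 × 6 + 1 = 151 coins are required.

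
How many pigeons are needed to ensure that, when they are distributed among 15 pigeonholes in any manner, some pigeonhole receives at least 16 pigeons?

With 225 pigeons one could put exactly 15 in each of the 15 pigeonholes, and no pigeonhole would reach 16.
One more pigeon must land in a pigeonhole that already has 15, giving it 16.
So 15 × 15 + 1 = 226 pigeons are required.

226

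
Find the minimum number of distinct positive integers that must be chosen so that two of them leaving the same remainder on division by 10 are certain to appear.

11

The 10 residue classes mod 10 are the pigeonholes.
With 10 integers one could put 1 in each residue class and have no class reach 2.
The 11th integer pushes some class to 2, so 10·1 + 1 = 11.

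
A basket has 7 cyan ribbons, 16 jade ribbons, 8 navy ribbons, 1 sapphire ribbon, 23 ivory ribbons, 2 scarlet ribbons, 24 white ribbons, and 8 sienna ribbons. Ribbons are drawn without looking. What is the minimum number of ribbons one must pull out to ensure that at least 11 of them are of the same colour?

57

Put each drawn ribbon into a box by colour. The largest draw with every box below 11 takes min(count, 10) from each colour; colours with fewer than 10 contribute all they have.
Σ min(cᵢ, 10) = 7 + 10 + 8 + 1 + 10 + 2 + 10 + 8 = 56.
Draw number 56 + 1 = 57 must push one box to 11.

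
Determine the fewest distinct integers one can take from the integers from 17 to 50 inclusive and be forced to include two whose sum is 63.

20

A set avoiding the sum 63 can contain at most one of each pair {x, 63−x}, plus the 4 elements whose complement lies outside the range.
The integers 32, …, 50 (19 of them) are such a set: any two sum to at least 32+33 = 65 > 63.
Any 20th integer completes one of the 15 pairs, so 20 choices force a sum of 63.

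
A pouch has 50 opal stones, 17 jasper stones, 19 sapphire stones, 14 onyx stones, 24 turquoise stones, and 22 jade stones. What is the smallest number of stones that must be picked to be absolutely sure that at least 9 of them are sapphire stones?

In the worst case for collecting sapphire stones, every non-sapphire stone comes out first.
There are 50 + 17 + 14 + 24 + 22 = 127 non-sapphire stones altogether.
After those, each further stone must be sapphire, so 127 + 9 = 136 draws guarantee 9 sapphire stones.

136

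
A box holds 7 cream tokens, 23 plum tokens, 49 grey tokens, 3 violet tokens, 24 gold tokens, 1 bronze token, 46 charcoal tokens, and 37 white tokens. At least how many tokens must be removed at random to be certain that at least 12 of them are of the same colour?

67

An adversary could hand out at most 11 tokens per colour (cream, violet, bronze run out sooner): 7 + 11 + 11 + 3 + 11 + 1 + 11 + 11 = 66 tokens and still no colour has 12.
Pigeonhole: one more token lands in a colour already at 11, so 67 draws are enough and 66 are not.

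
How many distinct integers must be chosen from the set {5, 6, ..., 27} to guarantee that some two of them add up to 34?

14

A set avoiding the sum 34 can contain at most one of each pair {x, 34−x}, plus the 3 elements whose complement lies outside the range or equal to its own complement.
The integers 5, …, 17 (13 of them) are such a set: any two sum to at least 5+6 = 11 and at most 16+17 = 33 < 34.
By pigeonhole, any 14th integer completes one of the 10 pairs, so 14 choices force a sum of 34.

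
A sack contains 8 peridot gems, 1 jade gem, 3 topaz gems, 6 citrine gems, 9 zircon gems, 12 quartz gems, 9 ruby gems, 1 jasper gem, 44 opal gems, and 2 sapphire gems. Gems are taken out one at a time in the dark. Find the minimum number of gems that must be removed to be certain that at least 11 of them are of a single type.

60

An adversary could hand out at most 10 gems per type (8 types run out sooner): 8 + 1 + 3 + 6 + 9 + 10 + 9 + 1 + 10 + 2 = 59 gems and still no type has 11.
One more gem lands in a type already at 10, so 60 draws are enough and 59 are not.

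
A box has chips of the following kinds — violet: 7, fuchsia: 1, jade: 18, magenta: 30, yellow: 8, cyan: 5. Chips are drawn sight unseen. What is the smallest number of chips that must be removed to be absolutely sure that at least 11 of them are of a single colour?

42

By the pigeonhole principle, put each drawn chip into a box by colour. The largest draw with every box below 11 takes min(count, 10) from each colour; colours with fewer than 10 contribute all they have.
Σ min(cᵢ, 10) = 7 + 1 + 10 + 10 + 8 + 5 = 41.
Draw number 41 + 1 = 42 must push one box to 11.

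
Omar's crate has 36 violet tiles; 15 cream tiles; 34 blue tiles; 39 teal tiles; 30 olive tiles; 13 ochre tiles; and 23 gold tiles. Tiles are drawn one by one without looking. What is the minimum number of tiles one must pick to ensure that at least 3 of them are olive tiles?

In the worst case for collecting olive tiles, every non-olive tile comes out first.
There are 36 + 15 + 34 + 39 + 13 + 23 = 160 non-olive tiles altogether.
After those, each further tile must be olive, so 160 + 3 = 163 draws guarantee 3 olive tiles.

163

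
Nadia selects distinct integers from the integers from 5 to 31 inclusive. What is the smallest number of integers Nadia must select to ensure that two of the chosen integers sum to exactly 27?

A set avoiding the sum 27 can contain at most one of each pair {x, 27−x}, plus the 9 elements whose complement lies outside the range.
The integers 14, …, 31 (18 of them) are such a set: any two sum to at least 14+15 = 29 > 27.
Any 19th integer completes one of the 9 pairs, so 19 choices force a sum of 27.

19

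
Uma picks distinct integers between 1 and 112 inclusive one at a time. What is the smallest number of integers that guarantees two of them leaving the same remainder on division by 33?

By pigeonhole, the 33 residue classes mod 33 are the pigeonholes.
With 33 integers one could put 1 in each residue class and have no class reach 2.
The 34th integer pushes some class to 2, so 33·1 + 1 = 34.

34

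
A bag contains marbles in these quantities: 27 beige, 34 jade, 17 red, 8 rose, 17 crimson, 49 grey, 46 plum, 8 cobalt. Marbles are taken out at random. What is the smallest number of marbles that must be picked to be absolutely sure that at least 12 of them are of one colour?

By the pigeonhole principle, the 8 colours are the holes; the marbles drawn are the pigeons.
To avoid 12 of any one colour, the worst case takes at most 11 of each colour, or every marble of a colour that has fewer than 11.
That gives 11 + 11 + 11 + 8 + 11 + 11 + 11 + 8 = 82 marbles with no colour reaching 12.
The next marble forces some colour to 12, so 82 + 1 = 83.

83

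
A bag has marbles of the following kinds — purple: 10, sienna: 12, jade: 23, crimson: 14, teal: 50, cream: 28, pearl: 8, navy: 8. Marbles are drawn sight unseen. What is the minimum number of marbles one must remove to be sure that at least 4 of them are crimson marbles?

In the worst case for collecting crimson marbles, every non-crimson marble comes out first.
There are 10 + 12 + 23 + 50 + 28 + 8 + 8 = 139 non-crimson marbles altogether.
After those, each further marble must be crimson, so 139 + 4 = 143 draws guarantee 4 crimson marbles.

143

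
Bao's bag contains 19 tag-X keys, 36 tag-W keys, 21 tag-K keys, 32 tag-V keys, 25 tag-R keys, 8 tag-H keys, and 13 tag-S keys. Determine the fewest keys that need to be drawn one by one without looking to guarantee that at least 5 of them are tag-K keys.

In the worst case for collecting tag-K keys, every non-tag-K key comes out first.
There are 19 + 36 + 32 + 25 + 8 + 13 = 133 non-tag-K keys altogether.
After those, each further key must be tag-K, so 133 + 5 = 138 draws guarantee 5 tag-K keys.

138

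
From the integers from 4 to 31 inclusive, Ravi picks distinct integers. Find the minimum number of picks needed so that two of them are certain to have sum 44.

A set avoiding the sum 44 can contain at most one of each pair {x, 44−x}, plus the 10 elements whose complement lies outside the range or equal to its own complement.
The integers 4, …, 22 (19 of them) are such a set: any two sum to at least 4+5 = 9 and at most 21+22 = 43 < 44.
By pigeonhole, any 20th integer completes one of the 9 pairs, so 20 choices force a sum of 44.

20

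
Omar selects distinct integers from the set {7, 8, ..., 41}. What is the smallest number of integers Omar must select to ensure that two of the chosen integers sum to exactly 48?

A set avoiding the sum 48 can contain at most one of each pair {x, 48−x}, plus the 1 element equal to its own complement.
The integers 24, …, 41 (18 of them) are such a set: any two sum to at least 24+25 = 49 > 48.
Any 19th integer completes one of the 17 pairs, so 19 choices force a sum of 48.

19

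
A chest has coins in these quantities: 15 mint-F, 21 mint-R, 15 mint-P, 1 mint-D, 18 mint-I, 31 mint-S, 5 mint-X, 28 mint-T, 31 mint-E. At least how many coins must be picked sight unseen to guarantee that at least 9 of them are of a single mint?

The 9 mints are the holes; the coins drawn are the pigeons.
To avoid 9 of any one mint, the worst case takes at most 8 of each mint, or every coin of a mint that has fewer than 8.
That gives 8 + 8 + 8 + 1 + 8 + 8 + 5 + 8 + 8 = 62 coins with no mint reaching 9.
The next coin forces some mint to 9, so 62 + 1 = 63.

63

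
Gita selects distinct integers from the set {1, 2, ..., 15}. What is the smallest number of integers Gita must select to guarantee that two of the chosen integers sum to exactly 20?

11

Group the elements by complementary pair {x, 20−x}: {5,15}, {6,14}, {7,13}, …, giving 5 two-element pairs, the single value 10 (it cannot pair with itself since the integers are distinct), and 4 integers whose partner 20−x falls outside [1,15].
Treating each of those 10 groups as a pigeonhole, one can pick one integer per group — 10 integers — with no two summing to 20.
The 11th integer lands in an occupied pair, forcing a sum of 20.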